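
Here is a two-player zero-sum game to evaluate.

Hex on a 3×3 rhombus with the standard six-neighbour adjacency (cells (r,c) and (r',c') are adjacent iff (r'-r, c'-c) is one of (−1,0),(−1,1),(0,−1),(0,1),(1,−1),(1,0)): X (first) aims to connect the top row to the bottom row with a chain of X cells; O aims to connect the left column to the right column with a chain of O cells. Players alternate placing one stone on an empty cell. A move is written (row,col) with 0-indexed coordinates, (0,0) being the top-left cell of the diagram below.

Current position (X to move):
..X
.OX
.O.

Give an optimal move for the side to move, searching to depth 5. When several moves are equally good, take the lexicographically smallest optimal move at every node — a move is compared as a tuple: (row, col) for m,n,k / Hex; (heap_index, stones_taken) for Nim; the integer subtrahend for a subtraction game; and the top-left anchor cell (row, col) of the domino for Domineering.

ply 1, X at ..X/.OX/.O. | (0,0)=-1→X.X/.OX/.O.; (0,1)=-1→.XX/.OX/.O.; (1,0)=+1→..X/XOX/.O.*; (2,0)=+1→..X/.OX/XO.; (2,2)=+1→..X/.OX/.OX
ply 2, O at ..X/XOX/.O. | (0,0)=-1→O.X/XOX/.O.*; (0,1)=-1→.OX/XOX/.O.; (2,0)=-1→..X/XOX/OO.; (2,2)=-1→..X/XOX/.OO
ply 3, X at O.X/XOX/.O. | (0,1)=+1→OXX/XOX/.O.*; (2,0)=+1→O.X/XOX/XO.; (2,2)=+1→O.X/XOX/.OX
ply 4, O at OXX/XOX/.O. | (2,0)=-1→OXX/XOX/OO.*; (2,2)=-1→OXX/XOX/.OO
ply 5, X at OXX/XOX/OO. | (2,2)=+1→OXX/XOX/OOX*
ply 6: OXX/XOX/OOX is terminal -1 (O); from ..X/.OX/.O. depth 5

X's best at [..X/.OX/.O.]: (1,0)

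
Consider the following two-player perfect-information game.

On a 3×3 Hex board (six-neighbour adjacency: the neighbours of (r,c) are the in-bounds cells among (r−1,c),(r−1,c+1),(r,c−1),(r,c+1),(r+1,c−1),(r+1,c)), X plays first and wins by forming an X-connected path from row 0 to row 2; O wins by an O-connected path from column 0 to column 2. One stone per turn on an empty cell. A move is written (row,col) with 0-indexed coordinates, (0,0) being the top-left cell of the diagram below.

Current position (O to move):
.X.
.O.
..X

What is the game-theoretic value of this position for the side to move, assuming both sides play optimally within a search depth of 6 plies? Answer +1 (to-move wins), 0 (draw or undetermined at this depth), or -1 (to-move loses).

ply 1, O at .X./.O./..X | (0,0)=+1→OX./.O./..X*; (0,2)=+1→.XO/.O./..X; (1,0)=+1→.X./OO./..X; (1,2)=+1→.X./.OO/..X; (2,0)=+1→.X./.O./O.X; (2,1)=+1→.X./.O./.OX
ply 2, X at OX./.O./..X | (0,2)=-1→OXX/.O./..X*; (1,0)=-1→OX./XO./..X; (1,2)=-1→OX./.OX/..X; (2,0)=-1→OX./.O./X.X; (2,1)=-1→OX./.O./.XX
ply 3, O at OXX/.O./..X | (1,0)=-1→OXX/OO./..X; (1,2)=+1→OXX/.OO/..X*; (2,0)=-1→OXX/.O./O.X; (2,1)=-1→OXX/.O./.OX
ply 4, X at OXX/.OO/..X | (1,0)=-1→OXX/XOO/..X*; (2,0)=-1→OXX/.OO/X.X; (2,1)=-1→OXX/.OO/.XX
ply 5, O at OXX/XOO/..X | (2,0)=+1→OXX/XOO/O.X*; (2,1)=-1→OXX/XOO/.OX
ply 6: OXX/XOO/O.X is terminal -1 (X); from .X./.O./..X depth 6

value(.X./.O./..X, O) = +1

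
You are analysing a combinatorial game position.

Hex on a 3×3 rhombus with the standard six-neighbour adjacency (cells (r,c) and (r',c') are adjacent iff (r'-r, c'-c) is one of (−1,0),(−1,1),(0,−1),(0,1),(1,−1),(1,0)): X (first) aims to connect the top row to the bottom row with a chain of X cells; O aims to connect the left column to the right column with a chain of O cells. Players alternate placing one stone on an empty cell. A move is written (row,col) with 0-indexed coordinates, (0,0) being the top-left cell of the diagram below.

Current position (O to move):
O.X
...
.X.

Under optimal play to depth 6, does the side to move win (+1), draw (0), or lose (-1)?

value(O.X/.../.X., O) = -1

ply 1, O at O.X/.../.X. | (0,1)=-1→OOX/.../.X.*; (1,0)=-1→O.X/O../.X.; (1,1)=-1→O.X/.O./.X.; (1,2)=-1→O.X/..O/.X.; (2,0)=-1→O.X/.../OX.; (2,2)=-1→O.X/.../.XO
ply 2, X at OOX/.../.X. | (1,0)=+1→OOX/X../.X.*; (1,1)=+1→OOX/.X./.X.; (1,2)=+1→OOX/..X/.X.; (2,0)=+1→OOX/.../XX.; (2,2)=+1→OOX/.../.XX
ply 3, O at OOX/X../.X. | (1,1)=-1→OOX/XO./.X.*; (1,2)=-1→OOX/X.O/.X.; (2,0)=-1→OOX/X../OX.; (2,2)=-1→OOX/X../.XO
ply 4, X at OOX/XO./.X. | (1,2)=+1→OOX/XOX/.X.*; (2,0)=-1→OOX/XO./XX.; (2,2)=-1→OOX/XO./.XX
ply 5: OOX/XOX/.X. is terminal -1 (O); from O.X/.../.X. depth 6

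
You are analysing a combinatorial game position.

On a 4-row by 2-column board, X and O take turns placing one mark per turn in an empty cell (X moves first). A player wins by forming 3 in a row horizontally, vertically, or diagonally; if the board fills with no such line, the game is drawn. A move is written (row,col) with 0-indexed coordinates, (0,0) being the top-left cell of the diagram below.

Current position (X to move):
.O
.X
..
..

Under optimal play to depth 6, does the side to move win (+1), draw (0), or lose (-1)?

value(.O/.X/../.., X) = 0

p1 X@[.O/.X/../..]: (0,0)[XO/.X/../..]+0* (1,0)[.O/XX/../..]+0 (2,0)[.O/.X/X./..]+0 (2,1)[.O/.X/.X/..]+0 (3,0)[.O/.X/../X.]+0 (3,1)[.O/.X/../.X]+0
p2 O@[XO/.X/../..]: (1,0)[XO/OX/../..]+0* (2,0)[XO/.X/O./..]+0 (2,1)[XO/.X/.O/..]+0 (3,0)[XO/.X/../O.]+0 (3,1)[XO/.X/../.O]+0
p3 X@[XO/OX/../..]: (2,0)[XO/OX/X./..]+0* (2,1)[XO/OX/.X/..]+0 (3,0)[XO/OX/../X.]+0 (3,1)[XO/OX/../.X]+0
p4 O@[XO/OX/X./..]: (2,1)[XO/OX/XO/..]+0* (3,0)[XO/OX/X./O.]+0 (3,1)[XO/OX/X./.O]+0
p5 X@[XO/OX/XO/..]: (3,0)[XO/OX/XO/X.]+0* (3,1)[XO/OX/XO/.X]+0
p6 O@[XO/OX/XO/X.]: (3,1)[XO/OX/XO/XO]+0*
p7 X@[XO/OX/XO/XO] terminal +0; root [.O/.X/../..] d6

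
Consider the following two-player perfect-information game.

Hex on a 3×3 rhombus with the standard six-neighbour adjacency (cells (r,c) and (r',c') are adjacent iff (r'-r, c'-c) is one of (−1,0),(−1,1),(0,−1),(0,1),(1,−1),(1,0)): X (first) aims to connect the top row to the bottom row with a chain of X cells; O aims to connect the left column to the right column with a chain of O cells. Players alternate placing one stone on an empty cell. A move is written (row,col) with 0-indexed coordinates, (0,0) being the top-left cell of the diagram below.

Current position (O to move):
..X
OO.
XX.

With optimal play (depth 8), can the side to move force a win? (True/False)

[..X/OO./XX.] O move#1: (0,0):-1/O.X/OO./XX., (0,1):-1/.OX/OO./XX., (1,2):+1/..X/OOO/XX.*, (2,2):-1/..X/OO./XXO
[..X/OOO/XX.] end (terminal -1, X#2); searched ..X/OO./XX. to 8

O winning at [..X/OO./XX.]: True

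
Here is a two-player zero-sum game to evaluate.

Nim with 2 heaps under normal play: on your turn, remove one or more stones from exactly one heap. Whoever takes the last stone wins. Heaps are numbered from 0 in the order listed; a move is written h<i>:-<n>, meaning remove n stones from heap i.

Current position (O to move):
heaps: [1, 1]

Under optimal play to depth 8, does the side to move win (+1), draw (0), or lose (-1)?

p1 O@[(1,1)]: h0:-1[(0,1)]-1* h1:-1[(1,0)]-1
p2 X@[(0,1)]: h1:-1[(0,0)]+1*
p3 O@[(0,0)] terminal -1; root [(1,1)] d8

value((1,1), O) = -1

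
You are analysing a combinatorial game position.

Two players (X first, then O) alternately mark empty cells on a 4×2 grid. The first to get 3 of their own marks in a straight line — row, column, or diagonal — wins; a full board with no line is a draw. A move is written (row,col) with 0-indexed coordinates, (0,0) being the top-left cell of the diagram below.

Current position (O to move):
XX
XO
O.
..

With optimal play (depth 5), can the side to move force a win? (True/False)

p1 O@[XX/XO/O./..]: (2,1)[XX/XO/OO/..]+0* (3,0)[XX/XO/O./O.]+0 (3,1)[XX/XO/O./.O]+0
p2 X@[XX/XO/OO/..]: (3,0)[XX/XO/OO/X.]-1 (3,1)[XX/XO/OO/.X]+0*
p3 O@[XX/XO/OO/.X]: (3,0)[XX/XO/OO/OX]+0*
p4 X@[XX/XO/OO/OX] terminal +0; root [XX/XO/O./..] d5

O winning at [XX/XO/O./..]: False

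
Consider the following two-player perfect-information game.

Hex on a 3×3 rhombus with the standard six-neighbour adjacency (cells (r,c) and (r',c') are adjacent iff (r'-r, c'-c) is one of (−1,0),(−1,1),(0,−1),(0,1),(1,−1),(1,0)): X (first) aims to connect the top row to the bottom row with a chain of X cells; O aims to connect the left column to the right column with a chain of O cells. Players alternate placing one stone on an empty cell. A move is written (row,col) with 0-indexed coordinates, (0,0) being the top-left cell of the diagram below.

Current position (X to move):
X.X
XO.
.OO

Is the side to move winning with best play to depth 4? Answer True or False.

X winning at [X.X/XO./.OO]: True

[X.X/XO./.OO] X move#1: (0,1):-1/XXX/XO./.OO, (1,2):-1/X.X/XOX/.OO, (2,0):+1/X.X/XO./XOO*
[X.X/XO./XOO] end (terminal -1, O#2); searched X.X/XO./.OO to 4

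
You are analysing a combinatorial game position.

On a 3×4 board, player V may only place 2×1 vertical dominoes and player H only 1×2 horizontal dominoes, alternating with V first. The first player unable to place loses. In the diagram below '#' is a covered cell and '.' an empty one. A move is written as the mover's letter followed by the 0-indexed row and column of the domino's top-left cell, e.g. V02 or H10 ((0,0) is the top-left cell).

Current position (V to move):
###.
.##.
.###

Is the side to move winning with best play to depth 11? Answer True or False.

V winning at [###./.##./.###]: True

p1 V@[###./.##./.###]: V03[####/.###/.###]+1* V10[###./###./####]+1
p2 H@[####/.###/.###] terminal -1; root [###./.##./.###] d11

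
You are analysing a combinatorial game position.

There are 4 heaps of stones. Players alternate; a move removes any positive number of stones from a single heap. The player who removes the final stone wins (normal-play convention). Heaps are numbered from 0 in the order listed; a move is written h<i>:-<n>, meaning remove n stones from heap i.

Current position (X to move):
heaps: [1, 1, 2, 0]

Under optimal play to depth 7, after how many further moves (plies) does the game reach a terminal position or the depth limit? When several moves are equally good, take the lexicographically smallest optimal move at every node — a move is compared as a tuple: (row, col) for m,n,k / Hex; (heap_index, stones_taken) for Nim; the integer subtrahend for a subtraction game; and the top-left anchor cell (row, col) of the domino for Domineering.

PV length from [(1,1,2,0)]: 3 plies

p1 X@[(1,1,2,0)]: h0:-1[(0,1,2,0)]-1 h1:-1[(1,0,2,0)]-1 h2:-1[(1,1,1,0)]-1 h2:-2[(1,1,0,0)]+1*
p2 O@[(1,1,0,0)]: h0:-1[(0,1,0,0)]-1* h1:-1[(1,0,0,0)]-1
p3 X@[(0,1,0,0)]: h1:-1[(0,0,0,0)]+1*
p4 O@[(0,0,0,0)] terminal -1; root [(1,1,2,0)] d7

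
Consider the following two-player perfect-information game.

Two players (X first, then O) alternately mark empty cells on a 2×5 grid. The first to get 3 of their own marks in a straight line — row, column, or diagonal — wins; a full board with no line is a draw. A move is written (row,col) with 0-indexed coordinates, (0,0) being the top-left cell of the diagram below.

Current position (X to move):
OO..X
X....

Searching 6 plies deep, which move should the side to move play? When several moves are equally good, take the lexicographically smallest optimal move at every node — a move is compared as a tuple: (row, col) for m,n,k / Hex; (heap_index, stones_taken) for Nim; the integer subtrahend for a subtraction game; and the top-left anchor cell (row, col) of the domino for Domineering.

ply 1, X at OO..X/X.... | (0,2)=+0→OOX.X/X....*; (0,3)=-1→OO.XX/X....; (1,1)=-1→OO..X/XX...; (1,2)=-1→OO..X/X.X..; (1,3)=-1→OO..X/X..X.; (1,4)=-1→OO..X/X...X
ply 2, O at OOX.X/X.... | (0,3)=+0→OOXOX/X....*; (1,1)=-1→OOX.X/XO...; (1,2)=-1→OOX.X/X.O..; (1,3)=-1→OOX.X/X..O.; (1,4)=-1→OOX.X/X...O
ply 3, X at OOXOX/X.... | (1,1)=+0→OOXOX/XX...*; (1,2)=+0→OOXOX/X.X..; (1,3)=+0→OOXOX/X..X.; (1,4)=+0→OOXOX/X...X
ply 4, O at OOXOX/XX... | (1,2)=+0→OOXOX/XXO..*; (1,3)=-1→OOXOX/XX.O.; (1,4)=-1→OOXOX/XX..O
ply 5, X at OOXOX/XXO.. | (1,3)=+0→OOXOX/XXOX.*; (1,4)=+0→OOXOX/XXO.X
ply 6, O at OOXOX/XXOX. | (1,4)=+0→OOXOX/XXOXO*
ply 7: OOXOX/XXOXO is terminal +0 (X); from OO..X/X.... depth 6

X's best at [OO..X/X....]: (0,2)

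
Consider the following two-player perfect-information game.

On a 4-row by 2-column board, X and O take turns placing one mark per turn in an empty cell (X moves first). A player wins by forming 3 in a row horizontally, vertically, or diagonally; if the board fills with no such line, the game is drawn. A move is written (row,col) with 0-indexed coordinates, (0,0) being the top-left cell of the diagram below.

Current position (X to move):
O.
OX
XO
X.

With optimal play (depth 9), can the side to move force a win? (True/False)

X winning at [O./OX/XO/X.]: False

[O./OX/XO/X.] X move#1: (0,1):+0/OX/OX/XO/X.*, (3,1):+0/O./OX/XO/XX
[OX/OX/XO/X.] O move#2: (3,1):+0/OX/OX/XO/XO*
[OX/OX/XO/XO] end (terminal +0, X#3); searched O./OX/XO/X. to 9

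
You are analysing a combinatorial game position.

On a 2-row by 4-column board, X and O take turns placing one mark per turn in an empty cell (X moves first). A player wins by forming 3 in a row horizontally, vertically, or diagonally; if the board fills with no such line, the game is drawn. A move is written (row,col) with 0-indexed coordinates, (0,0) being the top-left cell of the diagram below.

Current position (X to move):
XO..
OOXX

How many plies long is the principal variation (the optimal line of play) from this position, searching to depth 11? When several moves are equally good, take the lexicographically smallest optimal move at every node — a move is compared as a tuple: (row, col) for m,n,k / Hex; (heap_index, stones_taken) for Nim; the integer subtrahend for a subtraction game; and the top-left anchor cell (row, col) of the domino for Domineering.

PV length from [XO../OOXX]: 2 plies

p1 X@[XO../OOXX]: (0,2)[XOX./OOXX]+0* (0,3)[XO.X/OOXX]+0
p2 O@[XOX./OOXX]: (0,3)[XOXO/OOXX]+0*
p3 X@[XOXO/OOXX] terminal +0; root [XO../OOXX] d11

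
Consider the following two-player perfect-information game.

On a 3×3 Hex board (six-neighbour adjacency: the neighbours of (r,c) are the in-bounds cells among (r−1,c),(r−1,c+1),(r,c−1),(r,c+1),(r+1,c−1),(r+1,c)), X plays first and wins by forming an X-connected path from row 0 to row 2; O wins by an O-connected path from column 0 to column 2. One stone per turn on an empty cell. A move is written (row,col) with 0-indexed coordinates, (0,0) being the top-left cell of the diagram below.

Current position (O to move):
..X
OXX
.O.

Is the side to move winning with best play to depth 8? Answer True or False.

ply 1, O at ..X/OXX/.O. | (0,0)=-1→O.X/OXX/.O.*; (0,1)=-1→.OX/OXX/.O.; (2,0)=-1→..X/OXX/OO.; (2,2)=-1→..X/OXX/.OO
ply 2, X at O.X/OXX/.O. | (0,1)=+1→OXX/OXX/.O.*; (2,0)=+1→O.X/OXX/XO.; (2,2)=+1→O.X/OXX/.OX
ply 3, O at OXX/OXX/.O. | (2,0)=-1→OXX/OXX/OO.*; (2,2)=-1→OXX/OXX/.OO
ply 4, X at OXX/OXX/OO. | (2,2)=+1→OXX/OXX/OOX*
ply 5: OXX/OXX/OOX is terminal -1 (O); from ..X/OXX/.O. depth 8

O winning at [..X/OXX/.O.]: False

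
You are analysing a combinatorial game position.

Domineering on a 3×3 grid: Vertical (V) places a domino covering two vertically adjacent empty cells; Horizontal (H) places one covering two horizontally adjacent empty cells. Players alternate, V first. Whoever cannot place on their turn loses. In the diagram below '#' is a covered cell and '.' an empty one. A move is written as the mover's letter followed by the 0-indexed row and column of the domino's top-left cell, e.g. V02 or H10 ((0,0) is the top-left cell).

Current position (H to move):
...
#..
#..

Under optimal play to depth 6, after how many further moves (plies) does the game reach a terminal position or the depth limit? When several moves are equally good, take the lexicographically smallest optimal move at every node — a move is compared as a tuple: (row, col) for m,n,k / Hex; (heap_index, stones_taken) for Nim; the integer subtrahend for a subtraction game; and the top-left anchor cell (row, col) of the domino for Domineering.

[.../#../#..] H move#1: H00:-1/##./#../#.., H01:-1/.##/#../#.., H11:+1/.../###/#..*, H21:-1/.../#../###
[.../###/#..] end (terminal -1, V#2); searched .../#../#.. to 6

PV length from [.../#../#..]: 1 ply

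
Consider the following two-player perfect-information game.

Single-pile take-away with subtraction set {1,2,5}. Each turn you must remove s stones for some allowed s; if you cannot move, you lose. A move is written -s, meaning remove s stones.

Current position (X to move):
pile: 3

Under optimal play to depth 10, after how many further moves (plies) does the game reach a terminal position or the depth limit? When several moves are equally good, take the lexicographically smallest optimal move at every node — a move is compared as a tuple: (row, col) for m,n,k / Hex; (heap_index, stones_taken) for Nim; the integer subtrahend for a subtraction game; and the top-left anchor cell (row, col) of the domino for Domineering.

p1 X@[3]: -1[2]-1* -2[1]-1
p2 O@[2]: -1[1]-1 -2[0]+1*
p3 X@[0] terminal -1; root [3] d10

PV length from [3]: 2 plies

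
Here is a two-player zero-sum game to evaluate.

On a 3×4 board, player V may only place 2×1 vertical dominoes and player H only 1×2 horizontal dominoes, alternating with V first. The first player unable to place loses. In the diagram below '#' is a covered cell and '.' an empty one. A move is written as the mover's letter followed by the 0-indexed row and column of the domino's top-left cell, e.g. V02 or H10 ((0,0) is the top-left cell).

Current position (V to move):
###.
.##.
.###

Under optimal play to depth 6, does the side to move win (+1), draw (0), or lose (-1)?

ply 1, V at ###./.##./.### | V03=+1→####/.###/.###*; V10=+1→###./###./####
ply 2: ####/.###/.### is terminal -1 (H); from ###./.##./.### depth 6

value(###./.##./.###, V) = +1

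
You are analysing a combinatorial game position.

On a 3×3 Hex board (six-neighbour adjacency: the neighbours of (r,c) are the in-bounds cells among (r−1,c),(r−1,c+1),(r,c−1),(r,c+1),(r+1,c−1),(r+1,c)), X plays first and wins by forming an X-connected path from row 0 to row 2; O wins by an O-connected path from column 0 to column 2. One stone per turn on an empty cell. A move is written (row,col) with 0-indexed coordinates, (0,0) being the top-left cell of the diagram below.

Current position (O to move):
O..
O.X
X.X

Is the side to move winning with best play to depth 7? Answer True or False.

[O../O.X/X.X] O move#1: (0,1):-1/OO./O.X/X.X, (0,2):+1/O.O/O.X/X.X*, (1,1):-1/O../OOX/X.X, (2,1):-1/O../O.X/XOX
[O.O/O.X/X.X] X move#2: (0,1):-1/OXO/O.X/X.X*, (1,1):-1/O.O/OXX/X.X, (2,1):-1/O.O/O.X/XXX
[OXO/O.X/X.X] O move#3: (1,1):+1/OXO/OOX/X.X*, (2,1):-1/OXO/O.X/XOX
[OXO/OOX/X.X] end (terminal -1, X#4); searched O../O.X/X.X to 7

O winning at [O../O.X/X.X]: True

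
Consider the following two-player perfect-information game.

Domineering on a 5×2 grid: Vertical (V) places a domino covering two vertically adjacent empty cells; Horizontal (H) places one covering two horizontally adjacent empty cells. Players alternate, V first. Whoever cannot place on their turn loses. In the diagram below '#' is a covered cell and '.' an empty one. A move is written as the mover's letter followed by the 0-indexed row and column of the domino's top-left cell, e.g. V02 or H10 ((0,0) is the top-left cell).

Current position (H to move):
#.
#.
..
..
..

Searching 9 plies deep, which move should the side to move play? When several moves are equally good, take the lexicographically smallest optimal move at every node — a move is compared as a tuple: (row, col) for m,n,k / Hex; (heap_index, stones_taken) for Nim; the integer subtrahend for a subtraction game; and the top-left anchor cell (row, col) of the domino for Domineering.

[#./#./../../..] H move#1: H20:-1/#./#./##/../.., H30:+1/#./#./../##/..*, H40:-1/#./#./../../##
[#./#./../##/..] V move#2: V01:-1/##/##/../##/..*, V11:-1/#./##/.#/##/..
[##/##/../##/..] H move#3: H20:+1/##/##/##/##/..*, H40:+1/##/##/../##/##
[##/##/##/##/..] end (terminal -1, V#4); searched #./#./../../.. to 9

H's best at [#./#./../../..]: H30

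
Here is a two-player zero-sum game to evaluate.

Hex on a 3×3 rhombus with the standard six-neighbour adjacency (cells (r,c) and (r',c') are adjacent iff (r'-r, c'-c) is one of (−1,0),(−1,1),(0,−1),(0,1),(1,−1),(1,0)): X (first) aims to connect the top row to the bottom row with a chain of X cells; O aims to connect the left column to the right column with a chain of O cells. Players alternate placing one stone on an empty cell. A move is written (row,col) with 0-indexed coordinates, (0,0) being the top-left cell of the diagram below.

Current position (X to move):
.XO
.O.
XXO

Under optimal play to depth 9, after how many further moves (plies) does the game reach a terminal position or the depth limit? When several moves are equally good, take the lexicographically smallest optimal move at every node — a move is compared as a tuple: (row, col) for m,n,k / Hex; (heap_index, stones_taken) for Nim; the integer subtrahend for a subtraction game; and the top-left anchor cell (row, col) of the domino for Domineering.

PV length from [.XO/.O./XXO]: 1 ply

p1 X@[.XO/.O./XXO]: (0,0)[XXO/.O./XXO]-1 (1,0)[.XO/XO./XXO]+1* (1,2)[.XO/.OX/XXO]-1
p2 O@[.XO/XO./XXO] terminal -1; root [.XO/.O./XXO] d9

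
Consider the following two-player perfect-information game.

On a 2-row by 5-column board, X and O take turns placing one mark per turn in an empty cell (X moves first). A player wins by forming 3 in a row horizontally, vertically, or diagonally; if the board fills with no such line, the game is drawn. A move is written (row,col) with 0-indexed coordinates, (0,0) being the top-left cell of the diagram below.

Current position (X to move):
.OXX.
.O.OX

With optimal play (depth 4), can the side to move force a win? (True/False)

ply 1, X at .OXX./.O.OX | (0,0)=-1→XOXX./.O.OX; (0,4)=+1→.OXXX/.O.OX*; (1,0)=-1→.OXX./XO.OX; (1,2)=+0→.OXX./.OXOX
ply 2: .OXXX/.O.OX is terminal -1 (O); from .OXX./.O.OX depth 4

X winning at [.OXX./.O.OX]: True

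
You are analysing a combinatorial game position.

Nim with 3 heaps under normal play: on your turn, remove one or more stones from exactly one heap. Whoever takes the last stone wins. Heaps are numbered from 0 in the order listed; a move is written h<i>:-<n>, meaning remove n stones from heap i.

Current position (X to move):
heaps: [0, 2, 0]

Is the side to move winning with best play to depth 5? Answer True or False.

X winning at [(0,2,0)]: True

p1 X@[(0,2,0)]: h1:-1[(0,1,0)]-1 h1:-2[(0,0,0)]+1*
p2 O@[(0,0,0)] terminal -1; root [(0,2,0)] d5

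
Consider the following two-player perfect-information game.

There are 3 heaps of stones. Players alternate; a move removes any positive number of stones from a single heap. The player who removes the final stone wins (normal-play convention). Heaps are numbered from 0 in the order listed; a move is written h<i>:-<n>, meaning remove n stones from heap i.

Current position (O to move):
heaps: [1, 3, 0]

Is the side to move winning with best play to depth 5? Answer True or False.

O winning at [(1,3,0)]: True

[(1,3,0)] O move#1: h0:-1:-1/(0,3,0), h1:-1:-1/(1,2,0), h1:-2:+1/(1,1,0)*, h1:-3:-1/(1,0,0)
[(1,1,0)] X move#2: h0:-1:-1/(0,1,0)*, h1:-1:-1/(1,0,0)
[(0,1,0)] O move#3: h1:-1:+1/(0,0,0)*
[(0,0,0)] end (terminal -1, X#4); searched (1,3,0) to 5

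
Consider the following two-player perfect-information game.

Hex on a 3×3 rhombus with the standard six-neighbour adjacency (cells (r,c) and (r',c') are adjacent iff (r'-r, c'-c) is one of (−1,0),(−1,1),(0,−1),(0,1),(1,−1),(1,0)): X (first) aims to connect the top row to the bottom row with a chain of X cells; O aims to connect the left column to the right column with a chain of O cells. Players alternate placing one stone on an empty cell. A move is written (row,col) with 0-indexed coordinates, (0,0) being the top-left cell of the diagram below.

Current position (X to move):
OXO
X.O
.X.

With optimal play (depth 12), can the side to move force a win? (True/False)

[OXO/X.O/.X.] X move#1: (1,1):+1/OXO/XXO/.X.*, (2,0):+1/OXO/X.O/XX., (2,2):+1/OXO/X.O/.XX
[OXO/XXO/.X.] end (terminal -1, O#2); searched OXO/X.O/.X. to 12

X winning at [OXO/X.O/.X.]: True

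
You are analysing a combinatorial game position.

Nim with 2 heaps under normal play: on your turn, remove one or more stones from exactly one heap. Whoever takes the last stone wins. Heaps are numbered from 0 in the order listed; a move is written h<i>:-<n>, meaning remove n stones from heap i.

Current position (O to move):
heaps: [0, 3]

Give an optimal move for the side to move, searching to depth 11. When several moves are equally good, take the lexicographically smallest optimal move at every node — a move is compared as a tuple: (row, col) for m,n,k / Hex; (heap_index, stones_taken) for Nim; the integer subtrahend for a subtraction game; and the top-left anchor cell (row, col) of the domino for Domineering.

ply 1, O at (0,3) | h1:-1=-1→(0,2); h1:-2=-1→(0,1); h1:-3=+1→(0,0)*
ply 2: (0,0) is terminal -1 (X); from (0,3) depth 11

O's best at [(0,3)]: h1:-3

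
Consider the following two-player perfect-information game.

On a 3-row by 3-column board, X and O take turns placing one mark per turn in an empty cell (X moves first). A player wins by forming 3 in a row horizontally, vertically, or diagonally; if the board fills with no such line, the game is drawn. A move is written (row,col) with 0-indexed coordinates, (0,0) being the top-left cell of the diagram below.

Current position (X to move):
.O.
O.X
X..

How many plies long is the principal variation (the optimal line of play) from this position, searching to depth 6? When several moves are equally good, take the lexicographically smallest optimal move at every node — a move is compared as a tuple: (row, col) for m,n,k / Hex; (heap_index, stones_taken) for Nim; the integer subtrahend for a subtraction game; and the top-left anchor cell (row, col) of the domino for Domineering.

PV length from [.O./O.X/X..]: 3 plies

ply 1, X at .O./O.X/X.. | (0,0)=+0→XO./O.X/X..; (0,2)=+1→.OX/O.X/X..*; (1,1)=+0→.O./OXX/X..; (2,1)=+0→.O./O.X/XX.; (2,2)=+1→.O./O.X/X.X
ply 2, O at .OX/O.X/X.. | (0,0)=-1→OOX/O.X/X..*; (1,1)=-1→.OX/OOX/X..; (2,1)=-1→.OX/O.X/XO.; (2,2)=-1→.OX/O.X/X.O
ply 3, X at OOX/O.X/X.. | (1,1)=+1→OOX/OXX/X..*; (2,1)=+1→OOX/O.X/XX.; (2,2)=+1→OOX/O.X/X.X
ply 4: OOX/OXX/X.. is terminal -1 (O); from .O./O.X/X.. depth 6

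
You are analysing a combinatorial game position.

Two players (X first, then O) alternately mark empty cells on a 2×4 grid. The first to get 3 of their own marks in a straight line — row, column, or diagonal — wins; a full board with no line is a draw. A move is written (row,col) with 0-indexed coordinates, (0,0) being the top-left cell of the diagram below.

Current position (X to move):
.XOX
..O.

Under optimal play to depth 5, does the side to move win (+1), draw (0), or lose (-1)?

[.XOX/..O.] X move#1: (0,0):-1/XXOX/..O., (1,0):+0/.XOX/X.O.*, (1,1):+0/.XOX/.XO., (1,3):+0/.XOX/..OX
[.XOX/X.O.] O move#2: (0,0):+0/OXOX/X.O.*, (1,1):+0/.XOX/XOO., (1,3):+0/.XOX/X.OO
[OXOX/X.O.] X move#3: (1,1):+0/OXOX/XXO.*, (1,3):+0/OXOX/X.OX
[OXOX/XXO.] O move#4: (1,3):+0/OXOX/XXOO*
[OXOX/XXOO] end (terminal +0, X#5); searched .XOX/..O. to 5

value(.XOX/..O., X) = 0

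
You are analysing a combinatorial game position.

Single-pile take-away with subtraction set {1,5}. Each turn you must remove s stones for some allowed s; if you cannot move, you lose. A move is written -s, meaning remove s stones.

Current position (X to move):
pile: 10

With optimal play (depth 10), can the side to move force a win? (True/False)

[10] X move#1: -1:-1/9*, -5:-1/5
[9] O move#2: -1:+1/8*, -5:+1/4
[8] X move#3: -1:-1/7*, -5:-1/3
[7] O move#4: -1:+1/6*, -5:+1/2
[6] X move#5: -1:-1/5*, -5:-1/1
[5] O move#6: -1:+1/4*, -5:+1/0
[4] X move#7: -1:-1/3*
[3] O move#8: -1:+1/2*
[2] X move#9: -1:-1/1*
[1] O move#10: -1:+1/0*
[0] end (terminal -1, X#11); searched 10 to 10

X winning at [10]: False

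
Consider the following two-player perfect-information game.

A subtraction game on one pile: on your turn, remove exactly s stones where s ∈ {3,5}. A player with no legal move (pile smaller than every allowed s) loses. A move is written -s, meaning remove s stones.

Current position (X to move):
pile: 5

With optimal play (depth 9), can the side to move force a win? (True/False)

X winning at [5]: True

p1 X@[5]: -3[2]+1* -5[0]+1
p2 O@[2] terminal -1; root [5] d9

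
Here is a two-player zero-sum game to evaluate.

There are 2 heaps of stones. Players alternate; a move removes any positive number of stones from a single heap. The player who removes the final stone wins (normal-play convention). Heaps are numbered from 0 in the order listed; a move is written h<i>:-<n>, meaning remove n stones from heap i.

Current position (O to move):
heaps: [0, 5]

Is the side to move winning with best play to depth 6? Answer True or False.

ply 1, O at (0,5) | h1:-1=-1→(0,4); h1:-2=-1→(0,3); h1:-3=-1→(0,2); h1:-4=-1→(0,1); h1:-5=+1→(0,0)*
ply 2: (0,0) is terminal -1 (X); from (0,5) depth 6

O winning at [(0,5)]: True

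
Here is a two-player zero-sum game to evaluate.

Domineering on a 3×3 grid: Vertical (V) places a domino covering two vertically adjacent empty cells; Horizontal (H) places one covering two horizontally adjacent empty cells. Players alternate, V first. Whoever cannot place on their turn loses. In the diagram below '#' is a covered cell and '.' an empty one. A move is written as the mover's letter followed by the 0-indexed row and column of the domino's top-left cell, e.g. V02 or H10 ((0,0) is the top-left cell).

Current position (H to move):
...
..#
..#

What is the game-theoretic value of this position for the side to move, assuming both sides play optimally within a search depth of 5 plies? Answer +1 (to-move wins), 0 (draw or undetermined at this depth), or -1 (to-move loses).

p1 H@[.../..#/..#]: H00[##./..#/..#]-1 H01[.##/..#/..#]-1 H10[.../###/..#]+1* H20[.../..#/###]-1
p2 V@[.../###/..#] terminal -1; root [.../..#/..#] d5

value(.../..#/..#, H) = +1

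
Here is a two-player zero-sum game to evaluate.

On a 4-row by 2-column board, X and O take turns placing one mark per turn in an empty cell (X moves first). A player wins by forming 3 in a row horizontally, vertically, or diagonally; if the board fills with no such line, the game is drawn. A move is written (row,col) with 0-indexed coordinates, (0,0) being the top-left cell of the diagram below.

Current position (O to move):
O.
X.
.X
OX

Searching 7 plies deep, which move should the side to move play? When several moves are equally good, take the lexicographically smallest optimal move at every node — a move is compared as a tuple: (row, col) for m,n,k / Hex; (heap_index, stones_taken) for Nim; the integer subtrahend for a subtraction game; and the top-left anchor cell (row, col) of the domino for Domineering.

O's best at [O./X./.X/OX]: (1,1)

p1 O@[O./X./.X/OX]: (0,1)[OO/X./.X/OX]-1 (1,1)[O./XO/.X/OX]+0* (2,0)[O./X./OX/OX]-1
p2 X@[O./XO/.X/OX]: (0,1)[OX/XO/.X/OX]+0* (2,0)[O./XO/XX/OX]+0
p3 O@[OX/XO/.X/OX]: (2,0)[OX/XO/OX/OX]+0*
p4 X@[OX/XO/OX/OX] terminal +0; root [O./X./.X/OX] d7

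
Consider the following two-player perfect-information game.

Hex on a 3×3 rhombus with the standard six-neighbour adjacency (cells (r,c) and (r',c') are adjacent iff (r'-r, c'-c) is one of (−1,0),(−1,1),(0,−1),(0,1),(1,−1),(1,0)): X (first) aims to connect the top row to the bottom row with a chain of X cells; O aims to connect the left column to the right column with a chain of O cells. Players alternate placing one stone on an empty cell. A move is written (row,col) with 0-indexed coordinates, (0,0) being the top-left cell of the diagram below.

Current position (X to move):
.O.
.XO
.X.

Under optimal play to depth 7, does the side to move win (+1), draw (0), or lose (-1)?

value(.O./.XO/.X., X) = +1

[.O./.XO/.X.] X move#1: (0,0):+1/XO./.XO/.X.*, (0,2):+1/.OX/.XO/.X., (1,0):+1/.O./XXO/.X., (2,0):-1/.O./.XO/XX., (2,2):-1/.O./.XO/.XX
[XO./.XO/.X.] O move#2: (0,2):-1/XOO/.XO/.X.*, (1,0):-1/XO./OXO/.X., (2,0):-1/XO./.XO/OX., (2,2):-1/XO./.XO/.XO
[XOO/.XO/.X.] X move#3: (1,0):+1/XOO/XXO/.X.*, (2,0):-1/XOO/.XO/XX., (2,2):-1/XOO/.XO/.XX
[XOO/XXO/.X.] end (terminal -1, O#4); searched .O./.XO/.X. to 7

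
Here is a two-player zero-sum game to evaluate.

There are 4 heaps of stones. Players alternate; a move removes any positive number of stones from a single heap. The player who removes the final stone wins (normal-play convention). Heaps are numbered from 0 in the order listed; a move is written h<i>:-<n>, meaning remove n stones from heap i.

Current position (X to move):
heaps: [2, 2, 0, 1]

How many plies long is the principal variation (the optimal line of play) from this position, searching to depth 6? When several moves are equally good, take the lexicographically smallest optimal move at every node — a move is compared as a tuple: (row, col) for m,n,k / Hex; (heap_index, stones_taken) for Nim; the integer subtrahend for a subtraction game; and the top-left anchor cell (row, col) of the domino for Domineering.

PV length from [(2,2,0,1)]: 5 plies

[(2,2,0,1)] X move#1: h0:-1:-1/(1,2,0,1), h0:-2:-1/(0,2,0,1), h1:-1:-1/(2,1,0,1), h1:-2:-1/(2,0,0,1), h3:-1:+1/(2,2,0,0)*
[(2,2,0,0)] O move#2: h0:-1:-1/(1,2,0,0)*, h0:-2:-1/(0,2,0,0), h1:-1:-1/(2,1,0,0), h1:-2:-1/(2,0,0,0)
[(1,2,0,0)] X move#3: h0:-1:-1/(0,2,0,0), h1:-1:+1/(1,1,0,0)*, h1:-2:-1/(1,0,0,0)
[(1,1,0,0)] O move#4: h0:-1:-1/(0,1,0,0)*, h1:-1:-1/(1,0,0,0)
[(0,1,0,0)] X move#5: h1:-1:+1/(0,0,0,0)*
[(0,0,0,0)] end (terminal -1, O#6); searched (2,2,0,1) to 6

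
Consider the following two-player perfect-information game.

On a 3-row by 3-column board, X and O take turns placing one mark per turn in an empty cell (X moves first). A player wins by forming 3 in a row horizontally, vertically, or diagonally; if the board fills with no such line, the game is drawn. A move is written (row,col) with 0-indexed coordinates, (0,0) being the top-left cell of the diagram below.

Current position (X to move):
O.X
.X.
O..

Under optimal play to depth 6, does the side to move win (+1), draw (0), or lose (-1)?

value(O.X/.X./O.., X) = 0

p1 X@[O.X/.X./O..]: (0,1)[OXX/.X./O..]-1 (1,0)[O.X/XX./O..]+0* (1,2)[O.X/.XX/O..]-1 (2,1)[O.X/.X./OX.]-1 (2,2)[O.X/.X./O.X]-1
p2 O@[O.X/XX./O..]: (0,1)[OOX/XX./O..]-1 (1,2)[O.X/XXO/O..]+0* (2,1)[O.X/XX./OO.]-1 (2,2)[O.X/XX./O.O]-1
p3 X@[O.X/XXO/O..]: (0,1)[OXX/XXO/O..]+0* (2,1)[O.X/XXO/OX.]+0 (2,2)[O.X/XXO/O.X]+0
p4 O@[OXX/XXO/O..]: (2,1)[OXX/XXO/OO.]+0* (2,2)[OXX/XXO/O.O]-1
p5 X@[OXX/XXO/OO.]: (2,2)[OXX/XXO/OOX]+0*
p6 O@[OXX/XXO/OOX] terminal +0; root [O.X/.X./O..] d6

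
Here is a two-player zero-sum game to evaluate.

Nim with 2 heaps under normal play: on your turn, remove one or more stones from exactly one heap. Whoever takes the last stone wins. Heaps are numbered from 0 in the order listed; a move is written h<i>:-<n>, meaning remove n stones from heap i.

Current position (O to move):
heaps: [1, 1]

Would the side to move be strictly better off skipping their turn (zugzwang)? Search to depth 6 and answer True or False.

zugzwang((1,1), O) = True

p1 O@[(1,1)]: h0:-1[(0,1)]-1* h1:-1[(1,0)]-1
p2 X@[(0,1)]: h1:-1[(0,0)]+1*
p3 O@[(0,0)] terminal -1; root [(1,1)] d6
suppose O passes — search the same position with X to move:
pass> p1 X@[(1,1)]: h0:-1[(0,1)]-1* h1:-1[(1,0)]-1
pass> p2 O@[(0,1)]: h1:-1[(0,0)]+1*
pass> p3 X@[(0,0)] terminal -1; root [(1,1)] d6
for O: play -1, pass +1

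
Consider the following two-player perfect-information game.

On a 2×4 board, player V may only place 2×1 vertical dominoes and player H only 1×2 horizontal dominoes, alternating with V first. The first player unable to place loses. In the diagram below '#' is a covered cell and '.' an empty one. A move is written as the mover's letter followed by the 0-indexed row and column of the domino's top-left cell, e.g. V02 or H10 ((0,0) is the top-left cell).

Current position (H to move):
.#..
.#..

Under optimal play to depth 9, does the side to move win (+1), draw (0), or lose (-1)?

value(.#../.#.., H) = +1

ply 1, H at .#../.#.. | H02=+1→.###/.#..*; H12=+1→.#../.###
ply 2, V at .###/.#.. | V00=-1→####/##..*
ply 3, H at ####/##.. | H12=+1→####/####*
ply 4: ####/#### is terminal -1 (V); from .#../.#.. depth 9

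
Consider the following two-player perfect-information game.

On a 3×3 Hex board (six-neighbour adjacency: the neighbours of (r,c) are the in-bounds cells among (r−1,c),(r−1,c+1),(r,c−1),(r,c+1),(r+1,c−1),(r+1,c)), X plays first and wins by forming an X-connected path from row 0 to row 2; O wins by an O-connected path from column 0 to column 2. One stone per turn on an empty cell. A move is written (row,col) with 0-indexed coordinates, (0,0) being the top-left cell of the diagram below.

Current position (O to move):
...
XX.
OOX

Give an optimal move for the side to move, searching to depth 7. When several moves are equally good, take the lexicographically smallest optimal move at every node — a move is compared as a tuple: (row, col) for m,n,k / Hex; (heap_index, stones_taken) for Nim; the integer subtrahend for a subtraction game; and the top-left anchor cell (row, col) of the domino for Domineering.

O's best at [.../XX./OOX]: (1,2)

p1 O@[.../XX./OOX]: (0,0)[O../XX./OOX]-1 (0,1)[.O./XX./OOX]-1 (0,2)[..O/XX./OOX]-1 (1,2)[.../XXO/OOX]+1*
p2 X@[.../XXO/OOX] terminal -1; root [.../XX./OOX] d7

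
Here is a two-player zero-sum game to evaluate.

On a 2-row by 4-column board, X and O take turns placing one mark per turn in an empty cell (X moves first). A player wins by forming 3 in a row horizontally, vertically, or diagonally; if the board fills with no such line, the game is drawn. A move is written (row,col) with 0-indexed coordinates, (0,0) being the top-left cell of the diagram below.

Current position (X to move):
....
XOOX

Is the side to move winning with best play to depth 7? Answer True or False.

X winning at [..../XOOX]: False

p1 X@[..../XOOX]: (0,0)[X.../XOOX]+0* (0,1)[.X../XOOX]+0 (0,2)[..X./XOOX]+0 (0,3)[...X/XOOX]+0
p2 O@[X.../XOOX]: (0,1)[XO../XOOX]+0* (0,2)[X.O./XOOX]+0 (0,3)[X..O/XOOX]+0
p3 X@[XO../XOOX]: (0,2)[XOX./XOOX]+0* (0,3)[XO.X/XOOX]+0
p4 O@[XOX./XOOX]: (0,3)[XOXO/XOOX]+0*
p5 X@[XOXO/XOOX] terminal +0; root [..../XOOX] d7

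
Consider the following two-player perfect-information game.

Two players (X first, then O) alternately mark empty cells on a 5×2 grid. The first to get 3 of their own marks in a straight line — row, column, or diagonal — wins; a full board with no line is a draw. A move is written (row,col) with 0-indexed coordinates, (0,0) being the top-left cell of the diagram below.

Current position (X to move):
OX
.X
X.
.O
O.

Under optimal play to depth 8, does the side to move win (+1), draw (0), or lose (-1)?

p1 X@[OX/.X/X./.O/O.]: (1,0)[OX/XX/X./.O/O.]+1* (2,1)[OX/.X/XX/.O/O.]+1 (3,0)[OX/.X/X./XO/O.]+1 (4,1)[OX/.X/X./.O/OX]+0
p2 O@[OX/XX/X./.O/O.]: (2,1)[OX/XX/XO/.O/O.]-1* (3,0)[OX/XX/X./OO/O.]-1 (4,1)[OX/XX/X./.O/OO]-1
p3 X@[OX/XX/XO/.O/O.]: (3,0)[OX/XX/XO/XO/O.]+1* (4,1)[OX/XX/XO/.O/OX]+0
p4 O@[OX/XX/XO/XO/O.] terminal -1; root [OX/.X/X./.O/O.] d8

value(OX/.X/X./.O/O., X) = +1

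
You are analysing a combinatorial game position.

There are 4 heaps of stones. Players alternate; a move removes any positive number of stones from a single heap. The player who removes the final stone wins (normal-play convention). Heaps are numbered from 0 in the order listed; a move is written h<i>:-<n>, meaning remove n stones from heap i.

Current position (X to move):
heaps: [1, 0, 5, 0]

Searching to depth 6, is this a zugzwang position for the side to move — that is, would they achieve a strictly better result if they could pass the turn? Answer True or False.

p1 X@[(1,0,5,0)]: h0:-1[(0,0,5,0)]-1 h2:-1[(1,0,4,0)]-1 h2:-2[(1,0,3,0)]-1 h2:-3[(1,0,2,0)]-1 h2:-4[(1,0,1,0)]+1* h2:-5[(1,0,0,0)]-1
p2 O@[(1,0,1,0)]: h0:-1[(0,0,1,0)]-1* h2:-1[(1,0,0,0)]-1
p3 X@[(0,0,1,0)]: h2:-1[(0,0,0,0)]+1*
p4 O@[(0,0,0,0)] terminal -1; root [(1,0,5,0)] d6
if X skipped the turn, O would face:
~ p1 O@[(1,0,5,0)]: h0:-1[(0,0,5,0)]-1 h2:-1[(1,0,4,0)]-1 h2:-2[(1,0,3,0)]-1 h2:-3[(1,0,2,0)]-1 h2:-4[(1,0,1,0)]+1* h2:-5[(1,0,0,0)]-1
~ p2 X@[(1,0,1,0)]: h0:-1[(0,0,1,0)]-1* h2:-1[(1,0,0,0)]-1
~ p3 O@[(0,0,1,0)]: h2:-1[(0,0,0,0)]+1*
~ p4 X@[(0,0,0,0)] terminal -1; root [(1,0,5,0)] d6
compare (X): move=+1 vs pass=-1

zugzwang((1,0,5,0), X) = False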